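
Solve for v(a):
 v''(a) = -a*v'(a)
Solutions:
 v(a) = C1 + C2*erf(sqrt(2)*a/2)


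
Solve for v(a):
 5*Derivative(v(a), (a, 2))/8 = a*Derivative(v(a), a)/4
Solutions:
 v(a) = C1 + C2*erfi(sqrt(5)*a/5)


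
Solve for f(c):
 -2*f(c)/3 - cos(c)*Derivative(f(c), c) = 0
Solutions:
 f(c) = C1*(sin(c) - 1)^(1/3)/(sin(c) + 1)^(1/3)


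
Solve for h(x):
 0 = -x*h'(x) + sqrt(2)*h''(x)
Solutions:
 h(x) = C1 + C2*erfi(2^(1/4)*x/2)


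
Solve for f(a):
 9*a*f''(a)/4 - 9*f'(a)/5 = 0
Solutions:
 f(a) = C1 + C2*a^(9/5)


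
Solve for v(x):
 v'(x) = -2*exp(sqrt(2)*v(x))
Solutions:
 v(x) = sqrt(2)*(2*log(1/(C1 + 2*x)) - log(2))/4


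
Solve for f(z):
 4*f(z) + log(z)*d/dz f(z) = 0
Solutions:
 f(z) = C1*exp(-4*li(z))


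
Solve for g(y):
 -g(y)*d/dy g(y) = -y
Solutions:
 g(y) = -sqrt(C1 + y^2)
 g(y) = sqrt(C1 + y^2)


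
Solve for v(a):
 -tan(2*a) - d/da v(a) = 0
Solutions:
 v(a) = C1 + log(cos(2*a))/2


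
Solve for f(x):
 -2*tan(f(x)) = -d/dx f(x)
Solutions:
 f(x) = pi - asin(C1*exp(2*x))
 f(x) = asin(C1*exp(2*x))


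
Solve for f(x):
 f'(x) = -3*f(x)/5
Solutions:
 f(x) = C1*exp(-3*x/5)


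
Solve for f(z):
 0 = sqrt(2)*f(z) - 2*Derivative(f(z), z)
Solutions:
 f(z) = C1*exp(sqrt(2)*z/2)


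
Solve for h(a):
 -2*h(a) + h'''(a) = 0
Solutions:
 h(a) = C3*exp(2^(1/3)*a) + (C1*sin(2^(1/3)*sqrt(3)*a/2) + C2*cos(2^(1/3)*sqrt(3)*a/2))*exp(-2^(1/3)*a/2)


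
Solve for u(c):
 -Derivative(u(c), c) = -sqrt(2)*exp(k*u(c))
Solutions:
 u(c) = Piecewise((log(-1/(C1*k + sqrt(2)*c*k))/k, Ne(k, 0)), (nan, True))
 u(c) = Piecewise((C1 + sqrt(2)*c, Eq(k, 0)), (nan, True))


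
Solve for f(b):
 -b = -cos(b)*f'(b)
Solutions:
 f(b) = C1 + Integral(b/cos(b), b)


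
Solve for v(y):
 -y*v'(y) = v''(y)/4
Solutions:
 v(y) = C1 + C2*erf(sqrt(2)*y)


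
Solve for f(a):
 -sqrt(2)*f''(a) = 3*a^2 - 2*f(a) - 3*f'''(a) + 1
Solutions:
 f(a) = C1*exp(a*(2/(-2*sqrt(2)/27 + sqrt(-8 + (243 - 2*sqrt(2))^2)/27 + 9)^(1/3) + 6*sqrt(2) + 9*(-2*sqrt(2)/27 + sqrt(-8 + (243 - 2*sqrt(2))^2)/27 + 9)^(1/3))/54)*sin(sqrt(3)*a*(-9*(-2*sqrt(2)/27 + sqrt(-32/729 + (18 - 4*sqrt(2)/27)^2)/2 + 9)^(1/3) + 2/(-2*sqrt(2)/27 + sqrt(-32/729 + (18 - 4*sqrt(2)/27)^2)/2 + 9)^(1/3))/54) + C2*exp(a*(2/(-2*sqrt(2)/27 + sqrt(-8 + (243 - 2*sqrt(2))^2)/27 + 9)^(1/3) + 6*sqrt(2) + 9*(-2*sqrt(2)/27 + sqrt(-8 + (243 - 2*sqrt(2))^2)/27 + 9)^(1/3))/54)*cos(sqrt(3)*a*(-9*(-2*sqrt(2)/27 + sqrt(-32/729 + (18 - 4*sqrt(2)/27)^2)/2 + 9)^(1/3) + 2/(-2*sqrt(2)/27 + sqrt(-32/729 + (18 - 4*sqrt(2)/27)^2)/2 + 9)^(1/3))/54) + C3*exp(a*(-9*(-2*sqrt(2)/27 + sqrt(-8 + (243 - 2*sqrt(2))^2)/27 + 9)^(1/3) - 2/(-2*sqrt(2)/27 + sqrt(-8 + (243 - 2*sqrt(2))^2)/27 + 9)^(1/3) + 3*sqrt(2))/27) + 3*a^2/2 + 1/2 + 3*sqrt(2)/2


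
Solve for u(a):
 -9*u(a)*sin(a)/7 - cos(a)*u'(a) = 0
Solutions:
 u(a) = C1*cos(a)^(9/7)


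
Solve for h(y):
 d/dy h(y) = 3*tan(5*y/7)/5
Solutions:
 h(y) = C1 - 21*log(cos(5*y/7))/25


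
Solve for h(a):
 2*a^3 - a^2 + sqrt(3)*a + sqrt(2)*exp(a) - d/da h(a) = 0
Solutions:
 h(a) = C1 + a^4/2 - a^3/3 + sqrt(3)*a^2/2 + sqrt(2)*exp(a)


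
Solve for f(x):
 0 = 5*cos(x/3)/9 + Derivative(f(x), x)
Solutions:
 f(x) = C1 - 5*sin(x/3)/3


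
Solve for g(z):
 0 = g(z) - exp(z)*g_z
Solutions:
 g(z) = C1*exp(-exp(-z))


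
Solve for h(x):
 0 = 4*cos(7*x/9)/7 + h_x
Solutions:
 h(x) = C1 - 36*sin(7*x/9)/49


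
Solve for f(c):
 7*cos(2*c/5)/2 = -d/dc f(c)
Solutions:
 f(c) = C1 - 35*sin(2*c/5)/4


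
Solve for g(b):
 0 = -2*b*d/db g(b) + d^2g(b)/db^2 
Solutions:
 g(b) = C1 + C2*erfi(b)


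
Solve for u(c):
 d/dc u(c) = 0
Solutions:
 u(c) = C1


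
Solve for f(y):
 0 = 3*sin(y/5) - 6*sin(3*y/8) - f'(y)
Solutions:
 f(y) = C1 - 15*cos(y/5) + 16*cos(3*y/8)


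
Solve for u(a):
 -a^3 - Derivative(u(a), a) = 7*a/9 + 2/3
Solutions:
 u(a) = C1 - a^4/4 - 7*a^2/18 - 2*a/3


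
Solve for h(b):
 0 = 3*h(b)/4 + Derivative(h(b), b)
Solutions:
 h(b) = C1*exp(-3*b/4)


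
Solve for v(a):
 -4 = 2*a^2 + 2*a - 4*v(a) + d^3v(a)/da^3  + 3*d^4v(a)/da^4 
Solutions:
 v(a) = C1*exp(a*(-24 - 10*2^(2/3)/(167/27 + sqrt(41))^(1/3) + 9*2^(1/3)*(167/27 + sqrt(41))^(1/3))/54)*sin(sqrt(3)*a*(20/(334/27 + 2*sqrt(41))^(1/3) + 9*(334/27 + 2*sqrt(41))^(1/3))/54) + C2*exp(a*(-24 - 10*2^(2/3)/(167/27 + sqrt(41))^(1/3) + 9*2^(1/3)*(167/27 + sqrt(41))^(1/3))/54)*cos(sqrt(3)*a*(20/(334/27 + 2*sqrt(41))^(1/3) + 9*(334/27 + 2*sqrt(41))^(1/3))/54) + C3*exp(a) + C4*exp(a*(-9*2^(1/3)*(167/27 + sqrt(41))^(1/3) - 12 + 10*2^(2/3)/(167/27 + sqrt(41))^(1/3))/27) + a^2/2 + a/2 + 1


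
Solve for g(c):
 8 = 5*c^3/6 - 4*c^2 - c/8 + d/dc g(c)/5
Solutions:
 g(c) = C1 - 25*c^4/24 + 20*c^3/3 + 5*c^2/16 + 40*c


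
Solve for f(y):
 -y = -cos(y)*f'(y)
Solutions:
 f(y) = C1 + Integral(y/cos(y), y)


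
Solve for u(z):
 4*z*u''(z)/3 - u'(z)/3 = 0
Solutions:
 u(z) = C1 + C2*z^(5/4)


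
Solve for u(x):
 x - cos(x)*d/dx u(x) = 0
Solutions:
 u(x) = C1 + Integral(x/cos(x), x)


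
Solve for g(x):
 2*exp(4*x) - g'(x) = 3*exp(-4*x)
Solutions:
 g(x) = C1 + exp(4*x)/2 + 3*exp(-4*x)/4


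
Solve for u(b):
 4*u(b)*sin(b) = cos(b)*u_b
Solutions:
 u(b) = C1/cos(b)^4


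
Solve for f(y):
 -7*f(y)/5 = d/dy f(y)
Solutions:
 f(y) = C1*exp(-7*y/5)


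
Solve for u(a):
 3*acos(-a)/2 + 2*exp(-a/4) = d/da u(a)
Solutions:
 u(a) = C1 + 3*a*acos(-a)/2 + 3*sqrt(1 - a^2)/2 - 8*exp(-a/4)


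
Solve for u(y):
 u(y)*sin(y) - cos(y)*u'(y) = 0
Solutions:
 u(y) = C1/cos(y)


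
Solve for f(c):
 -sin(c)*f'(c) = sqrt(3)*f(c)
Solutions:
 f(c) = C1*(cos(c) + 1)^(sqrt(3)/2)/(cos(c) - 1)^(sqrt(3)/2)


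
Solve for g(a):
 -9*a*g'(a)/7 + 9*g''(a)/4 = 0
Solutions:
 g(a) = C1 + C2*erfi(sqrt(14)*a/7)


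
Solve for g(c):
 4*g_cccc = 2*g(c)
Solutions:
 g(c) = C1*exp(-2^(3/4)*c/2) + C2*exp(2^(3/4)*c/2) + C3*sin(2^(3/4)*c/2) + C4*cos(2^(3/4)*c/2)


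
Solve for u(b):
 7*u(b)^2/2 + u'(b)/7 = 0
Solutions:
 u(b) = 2/(C1 + 49*b)


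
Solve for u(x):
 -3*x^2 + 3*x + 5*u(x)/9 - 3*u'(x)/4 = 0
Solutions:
 u(x) = C1*exp(20*x/27) + 27*x^2/5 + 459*x/50 + 12393/1000


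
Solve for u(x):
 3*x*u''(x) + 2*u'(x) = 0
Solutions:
 u(x) = C1 + C2*x^(1/3)


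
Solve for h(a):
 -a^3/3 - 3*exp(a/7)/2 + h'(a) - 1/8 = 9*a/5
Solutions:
 h(a) = C1 + a^4/12 + 9*a^2/10 + a/8 + 21*exp(a/7)/2


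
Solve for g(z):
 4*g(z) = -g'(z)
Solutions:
 g(z) = C1*exp(-4*z)


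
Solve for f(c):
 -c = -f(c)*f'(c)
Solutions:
 f(c) = -sqrt(C1 + c^2)
 f(c) = sqrt(C1 + c^2)


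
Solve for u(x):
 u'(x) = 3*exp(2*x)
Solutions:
 u(x) = C1 + 3*exp(2*x)/2


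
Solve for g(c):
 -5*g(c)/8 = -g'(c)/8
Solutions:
 g(c) = C1*exp(5*c)


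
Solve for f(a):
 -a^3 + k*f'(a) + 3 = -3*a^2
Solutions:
 f(a) = C1 + a^4/(4*k) - a^3/k - 3*a/k


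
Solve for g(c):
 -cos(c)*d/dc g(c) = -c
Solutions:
 g(c) = C1 + Integral(c/cos(c), c)


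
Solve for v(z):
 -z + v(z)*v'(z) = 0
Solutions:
 v(z) = -sqrt(C1 + z^2)
 v(z) = sqrt(C1 + z^2)


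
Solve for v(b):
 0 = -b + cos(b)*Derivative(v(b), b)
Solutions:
 v(b) = C1 + Integral(b/cos(b), b)


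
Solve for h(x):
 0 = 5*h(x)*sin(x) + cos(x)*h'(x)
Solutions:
 h(x) = C1*cos(x)^5


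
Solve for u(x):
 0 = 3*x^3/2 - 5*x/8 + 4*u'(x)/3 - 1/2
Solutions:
 u(x) = C1 - 9*x^4/32 + 15*x^2/64 + 3*x/8


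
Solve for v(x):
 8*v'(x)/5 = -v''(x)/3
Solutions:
 v(x) = C1 + C2*exp(-24*x/5)


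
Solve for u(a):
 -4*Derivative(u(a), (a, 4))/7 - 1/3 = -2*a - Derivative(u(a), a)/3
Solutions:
 u(a) = C1 + C4*exp(126^(1/3)*a/6) - 3*a^2 + a + (C2*sin(14^(1/3)*3^(1/6)*a/4) + C3*cos(14^(1/3)*3^(1/6)*a/4))*exp(-126^(1/3)*a/12)


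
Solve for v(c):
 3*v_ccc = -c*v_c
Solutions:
 v(c) = C1 + Integral(C2*airyai(-3^(2/3)*c/3) + C3*airybi(-3^(2/3)*c/3), c)


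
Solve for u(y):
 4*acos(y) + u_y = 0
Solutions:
 u(y) = C1 - 4*y*acos(y) + 4*sqrt(1 - y^2)


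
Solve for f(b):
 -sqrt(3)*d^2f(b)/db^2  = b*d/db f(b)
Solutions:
 f(b) = C1 + C2*erf(sqrt(2)*3^(3/4)*b/6)


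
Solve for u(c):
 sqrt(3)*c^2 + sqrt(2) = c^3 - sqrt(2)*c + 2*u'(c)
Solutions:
 u(c) = C1 - c^4/8 + sqrt(3)*c^3/6 + sqrt(2)*c^2/4 + sqrt(2)*c/2


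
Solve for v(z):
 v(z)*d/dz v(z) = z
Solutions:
 v(z) = -sqrt(C1 + z^2)
 v(z) = sqrt(C1 + z^2)


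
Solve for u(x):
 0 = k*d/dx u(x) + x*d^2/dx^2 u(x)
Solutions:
 u(x) = C1 + x^(1 - re(k))*(C2*sin(log(x)*Abs(im(k))) + C3*cos(log(x)*im(k)))


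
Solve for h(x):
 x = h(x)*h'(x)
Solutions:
 h(x) = -sqrt(C1 + x^2)
 h(x) = sqrt(C1 + x^2)


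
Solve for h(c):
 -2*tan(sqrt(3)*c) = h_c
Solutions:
 h(c) = C1 + 2*sqrt(3)*log(cos(sqrt(3)*c))/3


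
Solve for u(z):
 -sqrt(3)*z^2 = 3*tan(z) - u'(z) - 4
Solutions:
 u(z) = C1 + sqrt(3)*z^3/3 - 4*z - 3*log(cos(z))


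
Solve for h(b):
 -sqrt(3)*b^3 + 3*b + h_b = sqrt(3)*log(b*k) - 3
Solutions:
 h(b) = C1 + sqrt(3)*b^4/4 - 3*b^2/2 + sqrt(3)*b*log(b*k) + b*(-3 - sqrt(3))


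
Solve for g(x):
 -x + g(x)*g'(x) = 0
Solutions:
 g(x) = -sqrt(C1 + x^2)
 g(x) = sqrt(C1 + x^2)


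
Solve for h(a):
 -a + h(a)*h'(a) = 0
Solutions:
 h(a) = -sqrt(C1 + a^2)
 h(a) = sqrt(C1 + a^2)


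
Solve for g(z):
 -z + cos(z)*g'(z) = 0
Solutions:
 g(z) = C1 + Integral(z/cos(z), z)


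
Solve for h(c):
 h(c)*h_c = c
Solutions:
 h(c) = -sqrt(C1 + c^2)
 h(c) = sqrt(C1 + c^2)


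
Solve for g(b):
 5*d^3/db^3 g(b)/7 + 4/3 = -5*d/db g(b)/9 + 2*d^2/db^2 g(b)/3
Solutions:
 g(b) = C1 - 12*b/5 + (C2*sin(sqrt(14)*b/5) + C3*cos(sqrt(14)*b/5))*exp(7*b/15)


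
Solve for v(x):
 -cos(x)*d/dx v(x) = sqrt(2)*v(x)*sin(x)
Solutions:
 v(x) = C1*cos(x)^(sqrt(2))


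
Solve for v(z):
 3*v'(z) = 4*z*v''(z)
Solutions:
 v(z) = C1 + C2*z^(7/4)


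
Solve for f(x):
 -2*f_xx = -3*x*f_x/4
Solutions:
 f(x) = C1 + C2*erfi(sqrt(3)*x/4)


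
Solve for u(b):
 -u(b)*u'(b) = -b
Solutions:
 u(b) = -sqrt(C1 + b^2)
 u(b) = sqrt(C1 + b^2)


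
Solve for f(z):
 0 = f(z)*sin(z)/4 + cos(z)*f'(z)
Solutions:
 f(z) = C1*cos(z)^(1/4)


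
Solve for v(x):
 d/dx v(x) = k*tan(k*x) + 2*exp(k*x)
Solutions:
 v(x) = C1 + k*Piecewise((-log(cos(k*x))/k, Ne(k, 0)), (0, True)) + 2*Piecewise((exp(k*x)/k, Ne(k, 0)), (x, True))


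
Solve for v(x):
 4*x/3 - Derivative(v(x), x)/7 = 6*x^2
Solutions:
 v(x) = C1 - 14*x^3 + 14*x^2/3


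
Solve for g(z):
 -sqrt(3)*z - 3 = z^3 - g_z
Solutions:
 g(z) = C1 + z^4/4 + sqrt(3)*z^2/2 + 3*z


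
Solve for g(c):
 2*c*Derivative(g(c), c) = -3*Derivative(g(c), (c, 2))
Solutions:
 g(c) = C1 + C2*erf(sqrt(3)*c/3)


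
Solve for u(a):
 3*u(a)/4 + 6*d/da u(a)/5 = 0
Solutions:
 u(a) = C1*exp(-5*a/8)


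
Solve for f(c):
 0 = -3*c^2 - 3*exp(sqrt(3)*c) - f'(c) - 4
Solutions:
 f(c) = C1 - c^3 - 4*c - sqrt(3)*exp(sqrt(3)*c)


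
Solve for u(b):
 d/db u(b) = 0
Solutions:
 u(b) = C1


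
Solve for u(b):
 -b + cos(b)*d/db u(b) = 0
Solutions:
 u(b) = C1 + Integral(b/cos(b), b)


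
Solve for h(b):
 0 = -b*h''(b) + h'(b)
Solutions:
 h(b) = C1 + C2*b^2


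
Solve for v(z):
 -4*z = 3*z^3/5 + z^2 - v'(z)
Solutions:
 v(z) = C1 + 3*z^4/20 + z^3/3 + 2*z^2


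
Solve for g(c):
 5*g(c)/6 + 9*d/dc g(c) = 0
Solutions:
 g(c) = C1*exp(-5*c/54)


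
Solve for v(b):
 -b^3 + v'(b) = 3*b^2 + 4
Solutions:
 v(b) = C1 + b^4/4 + b^3 + 4*b


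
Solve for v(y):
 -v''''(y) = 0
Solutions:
 v(y) = C1 + C2*y + C3*y^2 + C4*y^3


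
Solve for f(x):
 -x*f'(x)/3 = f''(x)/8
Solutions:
 f(x) = C1 + C2*erf(2*sqrt(3)*x/3)


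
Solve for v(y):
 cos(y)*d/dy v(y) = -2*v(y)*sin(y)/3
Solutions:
 v(y) = C1*cos(y)^(2/3)


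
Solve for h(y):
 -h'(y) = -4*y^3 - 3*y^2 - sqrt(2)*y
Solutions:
 h(y) = C1 + y^4 + y^3 + sqrt(2)*y^2/2


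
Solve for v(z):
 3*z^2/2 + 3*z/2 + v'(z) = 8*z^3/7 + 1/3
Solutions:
 v(z) = C1 + 2*z^4/7 - z^3/2 - 3*z^2/4 + z/3


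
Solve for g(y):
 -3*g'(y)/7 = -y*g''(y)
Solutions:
 g(y) = C1 + C2*y^(10/7)


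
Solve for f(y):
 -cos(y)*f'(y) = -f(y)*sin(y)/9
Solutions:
 f(y) = C1/cos(y)^(1/9)


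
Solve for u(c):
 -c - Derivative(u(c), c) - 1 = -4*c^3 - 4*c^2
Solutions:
 u(c) = C1 + c^4 + 4*c^3/3 - c^2/2 - c


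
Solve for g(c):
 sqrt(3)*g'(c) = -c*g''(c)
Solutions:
 g(c) = C1 + C2*c^(1 - sqrt(3))


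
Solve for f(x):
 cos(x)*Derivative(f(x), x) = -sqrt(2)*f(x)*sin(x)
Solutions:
 f(x) = C1*cos(x)^(sqrt(2))


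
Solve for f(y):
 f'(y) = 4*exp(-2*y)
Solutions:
 f(y) = C1 - 2*exp(-2*y)


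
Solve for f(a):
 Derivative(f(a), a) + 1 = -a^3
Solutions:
 f(a) = C1 - a^4/4 - a


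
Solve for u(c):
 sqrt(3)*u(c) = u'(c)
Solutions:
 u(c) = C1*exp(sqrt(3)*c)


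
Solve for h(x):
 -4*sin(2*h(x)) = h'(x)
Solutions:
 h(x) = pi - acos((-C1 - exp(16*x))/(C1 - exp(16*x)))/2
 h(x) = acos((-C1 - exp(16*x))/(C1 - exp(16*x)))/2


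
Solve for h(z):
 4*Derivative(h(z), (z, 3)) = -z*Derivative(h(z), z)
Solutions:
 h(z) = C1 + Integral(C2*airyai(-2^(1/3)*z/2) + C3*airybi(-2^(1/3)*z/2), z)


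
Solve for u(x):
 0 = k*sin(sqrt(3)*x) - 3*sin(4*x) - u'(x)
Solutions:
 u(x) = C1 - sqrt(3)*k*cos(sqrt(3)*x)/3 + 3*cos(4*x)/4


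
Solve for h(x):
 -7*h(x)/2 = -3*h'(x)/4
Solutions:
 h(x) = C1*exp(14*x/3)


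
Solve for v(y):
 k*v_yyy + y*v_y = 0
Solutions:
 v(y) = C1 + Integral(C2*airyai(y*(-1/k)^(1/3)) + C3*airybi(y*(-1/k)^(1/3)), y)


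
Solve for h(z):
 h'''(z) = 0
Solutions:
 h(z) = C1 + C2*z + C3*z^2


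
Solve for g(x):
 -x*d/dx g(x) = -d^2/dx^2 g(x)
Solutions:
 g(x) = C1 + C2*erfi(sqrt(2)*x/2)


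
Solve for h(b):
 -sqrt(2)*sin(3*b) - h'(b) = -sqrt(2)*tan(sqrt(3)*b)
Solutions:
 h(b) = C1 - sqrt(6)*log(cos(sqrt(3)*b))/3 + sqrt(2)*cos(3*b)/3


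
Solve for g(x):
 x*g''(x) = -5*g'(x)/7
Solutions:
 g(x) = C1 + C2*x^(2/7)


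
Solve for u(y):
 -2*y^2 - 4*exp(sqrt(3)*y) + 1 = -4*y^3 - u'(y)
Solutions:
 u(y) = C1 - y^4 + 2*y^3/3 - y + 4*sqrt(3)*exp(sqrt(3)*y)/3


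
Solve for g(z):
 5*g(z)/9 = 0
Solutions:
 g(z) = 0


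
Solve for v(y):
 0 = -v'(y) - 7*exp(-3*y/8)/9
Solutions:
 v(y) = C1 + 56*exp(-3*y/8)/27


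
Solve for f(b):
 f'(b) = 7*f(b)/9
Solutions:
 f(b) = C1*exp(7*b/9)


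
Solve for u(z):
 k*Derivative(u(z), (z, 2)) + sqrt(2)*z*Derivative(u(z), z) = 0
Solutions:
 u(z) = C1 + C2*sqrt(k)*erf(2^(3/4)*z*sqrt(1/k)/2)


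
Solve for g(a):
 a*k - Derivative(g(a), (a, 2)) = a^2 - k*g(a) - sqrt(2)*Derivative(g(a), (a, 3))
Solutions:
 g(a) = C1*exp(a*(sqrt(2)*(27*k + sqrt((27*k - 1)^2 - 1) - 1)^(1/3) - sqrt(6)*I*(27*k + sqrt((27*k - 1)^2 - 1) - 1)^(1/3) + 2*sqrt(2) - 8/((-sqrt(2) + sqrt(6)*I)*(27*k + sqrt((27*k - 1)^2 - 1) - 1)^(1/3)))/12) + C2*exp(a*(sqrt(2)*(27*k + sqrt((27*k - 1)^2 - 1) - 1)^(1/3) + sqrt(6)*I*(27*k + sqrt((27*k - 1)^2 - 1) - 1)^(1/3) + 2*sqrt(2) + 8/((sqrt(2) + sqrt(6)*I)*(27*k + sqrt((27*k - 1)^2 - 1) - 1)^(1/3)))/12) + C3*exp(sqrt(2)*a*(-(27*k + sqrt((27*k - 1)^2 - 1) - 1)^(1/3) + 1 - 1/(27*k + sqrt((27*k - 1)^2 - 1) - 1)^(1/3))/6) + a^2/k - a + 2/k^2


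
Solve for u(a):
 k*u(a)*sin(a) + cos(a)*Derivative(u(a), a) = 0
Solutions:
 u(a) = C1*exp(k*log(cos(a)))


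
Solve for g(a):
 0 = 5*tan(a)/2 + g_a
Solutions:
 g(a) = C1 + 5*log(cos(a))/2


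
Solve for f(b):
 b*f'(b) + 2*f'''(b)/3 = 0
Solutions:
 f(b) = C1 + Integral(C2*airyai(-2^(2/3)*3^(1/3)*b/2) + C3*airybi(-2^(2/3)*3^(1/3)*b/2), b)


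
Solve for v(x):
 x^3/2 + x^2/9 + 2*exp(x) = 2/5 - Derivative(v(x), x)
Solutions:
 v(x) = C1 - x^4/8 - x^3/27 + 2*x/5 - 2*exp(x)


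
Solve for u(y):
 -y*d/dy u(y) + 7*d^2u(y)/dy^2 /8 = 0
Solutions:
 u(y) = C1 + C2*erfi(2*sqrt(7)*y/7)


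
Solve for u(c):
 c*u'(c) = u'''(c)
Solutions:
 u(c) = C1 + Integral(C2*airyai(c) + C3*airybi(c), c)


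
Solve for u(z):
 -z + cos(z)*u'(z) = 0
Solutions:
 u(z) = C1 + Integral(z/cos(z), z)


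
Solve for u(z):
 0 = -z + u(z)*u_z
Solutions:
 u(z) = -sqrt(C1 + z^2)
 u(z) = sqrt(C1 + z^2)


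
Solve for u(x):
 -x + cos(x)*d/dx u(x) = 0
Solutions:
 u(x) = C1 + Integral(x/cos(x), x)


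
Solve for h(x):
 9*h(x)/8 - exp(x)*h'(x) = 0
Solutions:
 h(x) = C1*exp(-9*exp(-x)/8)


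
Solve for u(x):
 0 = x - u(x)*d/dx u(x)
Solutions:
 u(x) = -sqrt(C1 + x^2)
 u(x) = sqrt(C1 + x^2)


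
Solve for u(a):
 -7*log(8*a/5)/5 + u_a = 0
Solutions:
 u(a) = C1 + 7*a*log(a)/5 - 7*a*log(5)/5 - 7*a/5 + 21*a*log(2)/5


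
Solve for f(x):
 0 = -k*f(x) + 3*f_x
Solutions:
 f(x) = C1*exp(k*x/3)


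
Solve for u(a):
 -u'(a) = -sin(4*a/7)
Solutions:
 u(a) = C1 - 7*cos(4*a/7)/4


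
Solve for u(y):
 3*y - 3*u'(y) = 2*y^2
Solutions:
 u(y) = C1 - 2*y^3/9 + y^2/2


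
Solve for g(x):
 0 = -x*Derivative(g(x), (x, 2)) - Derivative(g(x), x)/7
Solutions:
 g(x) = C1 + C2*x^(6/7)


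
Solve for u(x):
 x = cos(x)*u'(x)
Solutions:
 u(x) = C1 + Integral(x/cos(x), x)


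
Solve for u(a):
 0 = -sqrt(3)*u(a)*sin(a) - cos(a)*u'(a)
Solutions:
 u(a) = C1*cos(a)^(sqrt(3))


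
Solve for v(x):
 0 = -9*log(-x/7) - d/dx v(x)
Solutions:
 v(x) = C1 - 9*x*log(-x) + 9*x*(1 + log(7))


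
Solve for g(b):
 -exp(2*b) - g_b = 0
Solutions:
 g(b) = C1 - exp(2*b)/2


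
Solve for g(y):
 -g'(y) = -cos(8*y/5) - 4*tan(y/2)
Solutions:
 g(y) = C1 - 8*log(cos(y/2)) + 5*sin(8*y/5)/8


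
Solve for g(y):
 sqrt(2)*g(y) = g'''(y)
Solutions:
 g(y) = C3*exp(2^(1/6)*y) + (C1*sin(2^(1/6)*sqrt(3)*y/2) + C2*cos(2^(1/6)*sqrt(3)*y/2))*exp(-2^(1/6)*y/2)


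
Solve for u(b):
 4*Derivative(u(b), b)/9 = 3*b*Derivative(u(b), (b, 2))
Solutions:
 u(b) = C1 + C2*b^(31/27)


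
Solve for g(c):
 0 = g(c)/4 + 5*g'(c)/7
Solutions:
 g(c) = C1*exp(-7*c/20)


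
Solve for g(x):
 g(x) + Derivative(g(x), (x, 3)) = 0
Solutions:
 g(x) = C3*exp(-x) + (C1*sin(sqrt(3)*x/2) + C2*cos(sqrt(3)*x/2))*exp(x/2)


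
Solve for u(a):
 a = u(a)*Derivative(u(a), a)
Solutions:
 u(a) = -sqrt(C1 + a^2)
 u(a) = sqrt(C1 + a^2)


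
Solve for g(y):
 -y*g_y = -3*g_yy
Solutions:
 g(y) = C1 + C2*erfi(sqrt(6)*y/6)


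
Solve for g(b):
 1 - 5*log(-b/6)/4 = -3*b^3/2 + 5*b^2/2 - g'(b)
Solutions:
 g(b) = C1 - 3*b^4/8 + 5*b^3/6 + 5*b*log(-b)/4 + b*(-9 - 5*log(6))/4


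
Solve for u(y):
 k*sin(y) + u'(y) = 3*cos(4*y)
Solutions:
 u(y) = C1 + k*cos(y) + 3*sin(4*y)/4


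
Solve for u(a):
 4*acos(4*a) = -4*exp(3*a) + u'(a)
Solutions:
 u(a) = C1 + 4*a*acos(4*a) - sqrt(1 - 16*a^2) + 4*exp(3*a)/3


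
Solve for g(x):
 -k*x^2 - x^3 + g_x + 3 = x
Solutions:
 g(x) = C1 + k*x^3/3 + x^4/4 + x^2/2 - 3*x


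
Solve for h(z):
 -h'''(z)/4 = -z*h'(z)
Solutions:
 h(z) = C1 + Integral(C2*airyai(2^(2/3)*z) + C3*airybi(2^(2/3)*z), z)


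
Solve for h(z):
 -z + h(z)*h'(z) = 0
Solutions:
 h(z) = -sqrt(C1 + z^2)
 h(z) = sqrt(C1 + z^2)


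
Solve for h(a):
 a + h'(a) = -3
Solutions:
 h(a) = C1 - a^2/2 - 3*a


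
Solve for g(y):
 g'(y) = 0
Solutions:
 g(y) = C1


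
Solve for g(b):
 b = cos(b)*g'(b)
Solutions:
 g(b) = C1 + Integral(b/cos(b), b)


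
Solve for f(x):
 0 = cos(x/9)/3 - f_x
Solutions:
 f(x) = C1 + 3*sin(x/9)


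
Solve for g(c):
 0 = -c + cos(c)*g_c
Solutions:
 g(c) = C1 + Integral(c/cos(c), c)


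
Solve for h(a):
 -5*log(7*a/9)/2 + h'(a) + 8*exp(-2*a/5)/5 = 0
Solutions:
 h(a) = C1 + 5*a*log(a)/2 + a*(-5*log(3) - 5/2 + 5*log(7)/2) + 4*exp(-2*a/5)


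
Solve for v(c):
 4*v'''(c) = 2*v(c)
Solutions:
 v(c) = C3*exp(2^(2/3)*c/2) + (C1*sin(2^(2/3)*sqrt(3)*c/4) + C2*cos(2^(2/3)*sqrt(3)*c/4))*exp(-2^(2/3)*c/4)


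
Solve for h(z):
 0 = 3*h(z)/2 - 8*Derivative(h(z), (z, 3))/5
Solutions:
 h(z) = C3*exp(15^(1/3)*2^(2/3)*z/4) + (C1*sin(2^(2/3)*3^(5/6)*5^(1/3)*z/8) + C2*cos(2^(2/3)*3^(5/6)*5^(1/3)*z/8))*exp(-15^(1/3)*2^(2/3)*z/8)


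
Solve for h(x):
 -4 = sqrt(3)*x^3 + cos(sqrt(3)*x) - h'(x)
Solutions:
 h(x) = C1 + sqrt(3)*x^4/4 + 4*x + sqrt(3)*sin(sqrt(3)*x)/3


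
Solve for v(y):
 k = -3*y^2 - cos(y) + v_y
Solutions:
 v(y) = C1 + k*y + y^3 + sin(y)


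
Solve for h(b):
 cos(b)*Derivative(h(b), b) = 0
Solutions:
 h(b) = C1


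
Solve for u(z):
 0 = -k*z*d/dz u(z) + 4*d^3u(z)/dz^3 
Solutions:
 u(z) = C1 + Integral(C2*airyai(2^(1/3)*k^(1/3)*z/2) + C3*airybi(2^(1/3)*k^(1/3)*z/2), z)


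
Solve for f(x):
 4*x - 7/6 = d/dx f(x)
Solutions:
 f(x) = C1 + 2*x^2 - 7*x/6


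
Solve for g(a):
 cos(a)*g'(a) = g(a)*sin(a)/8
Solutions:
 g(a) = C1/cos(a)^(1/8)


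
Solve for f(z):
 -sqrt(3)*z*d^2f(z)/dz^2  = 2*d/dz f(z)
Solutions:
 f(z) = C1 + C2*z^(1 - 2*sqrt(3)/3)


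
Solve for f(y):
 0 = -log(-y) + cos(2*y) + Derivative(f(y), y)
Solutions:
 f(y) = C1 + y*log(-y) - y - sin(2*y)/2


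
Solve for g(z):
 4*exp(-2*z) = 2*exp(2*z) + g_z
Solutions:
 g(z) = C1 - exp(2*z) - 2*exp(-2*z)


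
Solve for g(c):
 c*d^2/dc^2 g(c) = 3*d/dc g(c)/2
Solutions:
 g(c) = C1 + C2*c^(5/2)


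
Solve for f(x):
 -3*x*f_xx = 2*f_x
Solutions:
 f(x) = C1 + C2*x^(1/3)


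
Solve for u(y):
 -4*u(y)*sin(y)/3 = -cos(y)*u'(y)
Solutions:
 u(y) = C1/cos(y)^(4/3)


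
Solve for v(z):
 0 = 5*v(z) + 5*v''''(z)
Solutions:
 v(z) = (C1*sin(sqrt(2)*z/2) + C2*cos(sqrt(2)*z/2))*exp(-sqrt(2)*z/2) + (C3*sin(sqrt(2)*z/2) + C4*cos(sqrt(2)*z/2))*exp(sqrt(2)*z/2)


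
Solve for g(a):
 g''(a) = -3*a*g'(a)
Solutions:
 g(a) = C1 + C2*erf(sqrt(6)*a/2)


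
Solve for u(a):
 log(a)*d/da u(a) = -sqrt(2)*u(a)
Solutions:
 u(a) = C1*exp(-sqrt(2)*li(a))


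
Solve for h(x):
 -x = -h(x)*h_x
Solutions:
 h(x) = -sqrt(C1 + x^2)
 h(x) = sqrt(C1 + x^2)


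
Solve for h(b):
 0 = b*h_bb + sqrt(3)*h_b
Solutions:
 h(b) = C1 + C2*b^(1 - sqrt(3))


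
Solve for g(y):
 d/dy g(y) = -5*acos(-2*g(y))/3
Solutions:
 Integral(1/acos(-2*_y), (_y, g(y))) = C1 - 5*y/3


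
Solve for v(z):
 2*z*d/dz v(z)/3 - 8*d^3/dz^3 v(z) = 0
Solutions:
 v(z) = C1 + Integral(C2*airyai(18^(1/3)*z/6) + C3*airybi(18^(1/3)*z/6), z)


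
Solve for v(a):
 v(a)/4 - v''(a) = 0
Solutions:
 v(a) = C1*exp(-a/2) + C2*exp(a/2)


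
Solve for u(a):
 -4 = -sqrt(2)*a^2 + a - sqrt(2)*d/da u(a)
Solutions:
 u(a) = C1 - a^3/3 + sqrt(2)*a^2/4 + 2*sqrt(2)*a


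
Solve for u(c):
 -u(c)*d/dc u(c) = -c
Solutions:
 u(c) = -sqrt(C1 + c^2)
 u(c) = sqrt(C1 + c^2)


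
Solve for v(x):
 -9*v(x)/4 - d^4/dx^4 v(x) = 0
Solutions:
 v(x) = (C1*sin(sqrt(3)*x/2) + C2*cos(sqrt(3)*x/2))*exp(-sqrt(3)*x/2) + (C3*sin(sqrt(3)*x/2) + C4*cos(sqrt(3)*x/2))*exp(sqrt(3)*x/2)


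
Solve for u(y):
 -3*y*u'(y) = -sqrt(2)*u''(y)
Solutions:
 u(y) = C1 + C2*erfi(2^(1/4)*sqrt(3)*y/2)


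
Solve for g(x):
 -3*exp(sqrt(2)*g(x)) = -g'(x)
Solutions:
 g(x) = sqrt(2)*(2*log(-1/(C1 + 3*x)) - log(2))/4


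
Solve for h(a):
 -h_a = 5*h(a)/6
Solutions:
 h(a) = C1*exp(-5*a/6)


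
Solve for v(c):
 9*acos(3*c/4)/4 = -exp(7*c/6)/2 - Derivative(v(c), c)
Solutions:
 v(c) = C1 - 9*c*acos(3*c/4)/4 + 3*sqrt(16 - 9*c^2)/4 - 3*exp(7*c/6)/7


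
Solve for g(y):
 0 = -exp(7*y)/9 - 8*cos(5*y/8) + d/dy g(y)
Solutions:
 g(y) = C1 + exp(7*y)/63 + 64*sin(5*y/8)/5


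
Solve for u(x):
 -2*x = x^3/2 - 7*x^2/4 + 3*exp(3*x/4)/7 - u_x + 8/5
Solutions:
 u(x) = C1 + x^4/8 - 7*x^3/12 + x^2 + 8*x/5 + 4*exp(3*x/4)/7


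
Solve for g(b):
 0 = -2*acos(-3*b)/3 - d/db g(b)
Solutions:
 g(b) = C1 - 2*b*acos(-3*b)/3 - 2*sqrt(1 - 9*b^2)/9


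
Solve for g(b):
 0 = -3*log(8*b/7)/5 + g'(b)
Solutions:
 g(b) = C1 + 3*b*log(b)/5 - 3*b*log(7)/5 - 3*b/5 + 9*b*log(2)/5


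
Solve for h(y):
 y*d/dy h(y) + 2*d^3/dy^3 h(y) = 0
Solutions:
 h(y) = C1 + Integral(C2*airyai(-2^(2/3)*y/2) + C3*airybi(-2^(2/3)*y/2), y)


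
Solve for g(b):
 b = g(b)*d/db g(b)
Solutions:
 g(b) = -sqrt(C1 + b^2)
 g(b) = sqrt(C1 + b^2)


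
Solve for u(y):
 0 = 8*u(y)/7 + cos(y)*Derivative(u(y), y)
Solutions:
 u(y) = C1*(sin(y) - 1)^(4/7)/(sin(y) + 1)^(4/7)


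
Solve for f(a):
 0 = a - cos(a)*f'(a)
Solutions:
 f(a) = C1 + Integral(a/cos(a), a)


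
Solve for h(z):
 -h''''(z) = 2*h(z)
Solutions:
 h(z) = (C1*sin(2^(3/4)*z/2) + C2*cos(2^(3/4)*z/2))*exp(-2^(3/4)*z/2) + (C3*sin(2^(3/4)*z/2) + C4*cos(2^(3/4)*z/2))*exp(2^(3/4)*z/2)


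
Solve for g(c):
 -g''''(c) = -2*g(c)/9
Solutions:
 g(c) = C1*exp(-2^(1/4)*sqrt(3)*c/3) + C2*exp(2^(1/4)*sqrt(3)*c/3) + C3*sin(2^(1/4)*sqrt(3)*c/3) + C4*cos(2^(1/4)*sqrt(3)*c/3)


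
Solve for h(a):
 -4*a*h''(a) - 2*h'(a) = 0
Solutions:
 h(a) = C1 + C2*sqrt(a)


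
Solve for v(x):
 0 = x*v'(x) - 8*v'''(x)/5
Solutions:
 v(x) = C1 + Integral(C2*airyai(5^(1/3)*x/2) + C3*airybi(5^(1/3)*x/2), x)


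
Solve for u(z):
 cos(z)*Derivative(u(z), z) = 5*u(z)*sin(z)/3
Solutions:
 u(z) = C1/cos(z)^(5/3)


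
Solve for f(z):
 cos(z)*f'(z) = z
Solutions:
 f(z) = C1 + Integral(z/cos(z), z)


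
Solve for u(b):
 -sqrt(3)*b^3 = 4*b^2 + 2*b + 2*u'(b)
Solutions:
 u(b) = C1 - sqrt(3)*b^4/8 - 2*b^3/3 - b^2/2


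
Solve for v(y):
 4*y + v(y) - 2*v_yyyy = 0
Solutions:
 v(y) = C1*exp(-2^(3/4)*y/2) + C2*exp(2^(3/4)*y/2) + C3*sin(2^(3/4)*y/2) + C4*cos(2^(3/4)*y/2) - 4*y


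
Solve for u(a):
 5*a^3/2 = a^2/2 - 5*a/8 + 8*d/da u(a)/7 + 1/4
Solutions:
 u(a) = C1 + 35*a^4/64 - 7*a^3/48 + 35*a^2/128 - 7*a/32


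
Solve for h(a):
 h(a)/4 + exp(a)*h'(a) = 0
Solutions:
 h(a) = C1*exp(exp(-a)/4)


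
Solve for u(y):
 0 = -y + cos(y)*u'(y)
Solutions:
 u(y) = C1 + Integral(y/cos(y), y)


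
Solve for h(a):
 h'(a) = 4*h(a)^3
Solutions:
 h(a) = -sqrt(2)*sqrt(-1/(C1 + 4*a))/2
 h(a) = sqrt(2)*sqrt(-1/(C1 + 4*a))/2


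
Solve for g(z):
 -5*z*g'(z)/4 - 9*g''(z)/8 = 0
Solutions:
 g(z) = C1 + C2*erf(sqrt(5)*z/3)


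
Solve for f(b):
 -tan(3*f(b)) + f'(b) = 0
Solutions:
 f(b) = -asin(C1*exp(3*b))/3 + pi/3
 f(b) = asin(C1*exp(3*b))/3


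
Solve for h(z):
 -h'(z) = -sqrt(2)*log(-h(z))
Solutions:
 -li(-h(z)) = C1 + sqrt(2)*z


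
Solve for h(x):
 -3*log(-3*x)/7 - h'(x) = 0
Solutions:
 h(x) = C1 - 3*x*log(-x)/7 + 3*x*(1 - log(3))/7


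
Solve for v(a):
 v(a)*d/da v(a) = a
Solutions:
 v(a) = -sqrt(C1 + a^2)
 v(a) = sqrt(C1 + a^2)


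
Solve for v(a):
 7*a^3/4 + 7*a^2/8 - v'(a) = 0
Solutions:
 v(a) = C1 + 7*a^4/16 + 7*a^3/24


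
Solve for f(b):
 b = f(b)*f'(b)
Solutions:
 f(b) = -sqrt(C1 + b^2)
 f(b) = sqrt(C1 + b^2)


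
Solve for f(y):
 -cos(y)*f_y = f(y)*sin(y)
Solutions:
 f(y) = C1*cos(y)


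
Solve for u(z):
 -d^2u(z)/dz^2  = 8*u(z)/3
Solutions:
 u(z) = C1*sin(2*sqrt(6)*z/3) + C2*cos(2*sqrt(6)*z/3)


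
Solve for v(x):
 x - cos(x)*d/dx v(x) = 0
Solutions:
 v(x) = C1 + Integral(x/cos(x), x)


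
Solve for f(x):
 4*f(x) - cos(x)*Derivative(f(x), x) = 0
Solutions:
 f(x) = C1*(sin(x)^2 + 2*sin(x) + 1)/(sin(x)^2 - 2*sin(x) + 1)


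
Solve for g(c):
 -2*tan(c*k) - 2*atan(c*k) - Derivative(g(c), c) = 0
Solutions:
 g(c) = C1 - 2*Piecewise((-log(cos(c*k))/k, Ne(k, 0)), (0, True)) - 2*Piecewise((c*atan(c*k) - log(c^2*k^2 + 1)/(2*k), Ne(k, 0)), (0, True))


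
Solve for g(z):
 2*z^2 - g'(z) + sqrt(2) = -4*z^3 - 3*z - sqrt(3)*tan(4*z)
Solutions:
 g(z) = C1 + z^4 + 2*z^3/3 + 3*z^2/2 + sqrt(2)*z - sqrt(3)*log(cos(4*z))/4


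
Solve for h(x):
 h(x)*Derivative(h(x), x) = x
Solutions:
 h(x) = -sqrt(C1 + x^2)
 h(x) = sqrt(C1 + x^2)


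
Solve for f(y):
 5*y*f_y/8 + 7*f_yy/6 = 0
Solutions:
 f(y) = C1 + C2*erf(sqrt(210)*y/28)


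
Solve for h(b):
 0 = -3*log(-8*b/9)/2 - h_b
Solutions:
 h(b) = C1 - 3*b*log(-b)/2 + b*(-9*log(2)/2 + 3/2 + 3*log(3))


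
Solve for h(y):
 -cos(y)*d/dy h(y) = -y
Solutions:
 h(y) = C1 + Integral(y/cos(y), y)


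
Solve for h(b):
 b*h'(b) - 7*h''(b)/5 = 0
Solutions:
 h(b) = C1 + C2*erfi(sqrt(70)*b/14)


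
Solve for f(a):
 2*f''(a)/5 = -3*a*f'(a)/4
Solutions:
 f(a) = C1 + C2*erf(sqrt(15)*a/4)


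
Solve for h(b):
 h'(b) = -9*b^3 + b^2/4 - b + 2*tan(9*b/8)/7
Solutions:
 h(b) = C1 - 9*b^4/4 + b^3/12 - b^2/2 - 16*log(cos(9*b/8))/63


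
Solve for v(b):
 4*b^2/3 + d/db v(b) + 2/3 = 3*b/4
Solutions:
 v(b) = C1 - 4*b^3/9 + 3*b^2/8 - 2*b/3


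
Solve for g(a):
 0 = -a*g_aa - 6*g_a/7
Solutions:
 g(a) = C1 + C2*a^(1/7)


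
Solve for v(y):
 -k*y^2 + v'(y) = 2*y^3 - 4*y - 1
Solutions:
 v(y) = C1 + k*y^3/3 + y^4/2 - 2*y^2 - y


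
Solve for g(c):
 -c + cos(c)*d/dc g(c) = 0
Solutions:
 g(c) = C1 + Integral(c/cos(c), c)


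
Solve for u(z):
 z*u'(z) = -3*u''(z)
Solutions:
 u(z) = C1 + C2*erf(sqrt(6)*z/6)


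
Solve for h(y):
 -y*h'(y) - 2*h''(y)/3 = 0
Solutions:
 h(y) = C1 + C2*erf(sqrt(3)*y/2)


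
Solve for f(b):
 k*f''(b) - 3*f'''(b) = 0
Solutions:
 f(b) = C1 + C2*b + C3*exp(b*k/3)


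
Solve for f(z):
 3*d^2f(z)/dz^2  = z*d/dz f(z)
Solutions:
 f(z) = C1 + C2*erfi(sqrt(6)*z/6)


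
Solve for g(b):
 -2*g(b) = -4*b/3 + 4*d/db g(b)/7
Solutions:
 g(b) = C1*exp(-7*b/2) + 2*b/3 - 4/21


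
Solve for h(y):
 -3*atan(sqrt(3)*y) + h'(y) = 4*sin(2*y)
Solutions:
 h(y) = C1 + 3*y*atan(sqrt(3)*y) - sqrt(3)*log(3*y^2 + 1)/2 - 2*cos(2*y)


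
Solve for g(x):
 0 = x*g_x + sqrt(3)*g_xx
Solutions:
 g(x) = C1 + C2*erf(sqrt(2)*3^(3/4)*x/6)


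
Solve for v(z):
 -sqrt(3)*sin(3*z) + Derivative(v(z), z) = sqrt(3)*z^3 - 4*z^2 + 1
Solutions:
 v(z) = C1 + sqrt(3)*z^4/4 - 4*z^3/3 + z - sqrt(3)*cos(3*z)/3


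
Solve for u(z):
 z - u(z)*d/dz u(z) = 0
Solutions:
 u(z) = -sqrt(C1 + z^2)
 u(z) = sqrt(C1 + z^2)


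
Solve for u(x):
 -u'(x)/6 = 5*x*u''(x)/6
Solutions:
 u(x) = C1 + C2*x^(4/5)


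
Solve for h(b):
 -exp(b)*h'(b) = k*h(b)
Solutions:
 h(b) = C1*exp(k*exp(-b))


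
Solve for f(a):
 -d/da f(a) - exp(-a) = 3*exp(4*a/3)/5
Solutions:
 f(a) = C1 - 9*exp(4*a/3)/20 + exp(-a)


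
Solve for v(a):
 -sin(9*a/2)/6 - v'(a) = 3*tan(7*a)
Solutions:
 v(a) = C1 + 3*log(cos(7*a))/7 + cos(9*a/2)/27


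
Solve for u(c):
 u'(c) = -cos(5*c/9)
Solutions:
 u(c) = C1 - 9*sin(5*c/9)/5


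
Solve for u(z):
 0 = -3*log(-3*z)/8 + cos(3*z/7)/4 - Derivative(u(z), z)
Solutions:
 u(z) = C1 - 3*z*log(-z)/8 - 3*z*log(3)/8 + 3*z/8 + 7*sin(3*z/7)/12


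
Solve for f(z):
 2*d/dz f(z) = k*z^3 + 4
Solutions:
 f(z) = C1 + k*z^4/8 + 2*z


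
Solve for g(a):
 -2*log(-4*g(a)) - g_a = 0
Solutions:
 Integral(1/(log(-_y) + 2*log(2)), (_y, g(a)))/2 = C1 - a


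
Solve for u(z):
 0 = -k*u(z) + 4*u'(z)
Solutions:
 u(z) = C1*exp(k*z/4)


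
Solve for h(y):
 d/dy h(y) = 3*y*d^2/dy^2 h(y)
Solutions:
 h(y) = C1 + C2*y^(4/3)


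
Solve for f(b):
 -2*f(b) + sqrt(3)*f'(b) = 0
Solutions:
 f(b) = C1*exp(2*sqrt(3)*b/3)


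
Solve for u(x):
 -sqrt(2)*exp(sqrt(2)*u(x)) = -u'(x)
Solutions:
 u(x) = sqrt(2)*(2*log(-1/(C1 + sqrt(2)*x)) - log(2))/4


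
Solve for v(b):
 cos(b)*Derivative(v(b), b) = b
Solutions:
 v(b) = C1 + Integral(b/cos(b), b)


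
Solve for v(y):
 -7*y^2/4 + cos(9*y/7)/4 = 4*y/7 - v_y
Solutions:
 v(y) = C1 + 7*y^3/12 + 2*y^2/7 - 7*sin(9*y/7)/36


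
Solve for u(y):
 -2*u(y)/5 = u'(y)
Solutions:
 u(y) = C1*exp(-2*y/5)


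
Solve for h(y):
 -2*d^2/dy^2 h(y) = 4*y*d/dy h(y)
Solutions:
 h(y) = C1 + C2*erf(y)


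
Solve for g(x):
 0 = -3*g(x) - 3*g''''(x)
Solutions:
 g(x) = (C1*sin(sqrt(2)*x/2) + C2*cos(sqrt(2)*x/2))*exp(-sqrt(2)*x/2) + (C3*sin(sqrt(2)*x/2) + C4*cos(sqrt(2)*x/2))*exp(sqrt(2)*x/2)


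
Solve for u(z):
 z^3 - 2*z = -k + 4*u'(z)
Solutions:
 u(z) = C1 + k*z/4 + z^4/16 - z^2/4


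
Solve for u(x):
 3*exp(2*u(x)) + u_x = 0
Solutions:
 u(x) = log(-sqrt(-1/(C1 - 3*x))) - log(2)/2
 u(x) = log(-1/(C1 - 3*x))/2 - log(2)/2


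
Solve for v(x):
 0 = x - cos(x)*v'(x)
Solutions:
 v(x) = C1 + Integral(x/cos(x), x)


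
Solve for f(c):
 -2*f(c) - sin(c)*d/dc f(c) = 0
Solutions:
 f(c) = C1*(cos(c) + 1)/(cos(c) - 1)


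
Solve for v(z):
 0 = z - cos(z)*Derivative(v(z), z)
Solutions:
 v(z) = C1 + Integral(z/cos(z), z)


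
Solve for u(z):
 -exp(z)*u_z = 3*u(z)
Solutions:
 u(z) = C1*exp(3*exp(-z))


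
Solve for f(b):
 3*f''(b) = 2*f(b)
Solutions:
 f(b) = C1*exp(-sqrt(6)*b/3) + C2*exp(sqrt(6)*b/3)


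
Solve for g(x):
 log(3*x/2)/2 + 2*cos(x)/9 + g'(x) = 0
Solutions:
 g(x) = C1 - x*log(x)/2 - x*log(3) + x/2 + x*log(6)/2 - 2*sin(x)/9


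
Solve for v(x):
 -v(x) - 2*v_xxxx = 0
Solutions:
 v(x) = (C1*sin(2^(1/4)*x/2) + C2*cos(2^(1/4)*x/2))*exp(-2^(1/4)*x/2) + (C3*sin(2^(1/4)*x/2) + C4*cos(2^(1/4)*x/2))*exp(2^(1/4)*x/2)


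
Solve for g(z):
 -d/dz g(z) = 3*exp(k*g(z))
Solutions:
 g(z) = Piecewise((log(1/(C1*k + 3*k*z))/k, Ne(k, 0)), (nan, True))
 g(z) = Piecewise((C1 - 3*z, Eq(k, 0)), (nan, True))


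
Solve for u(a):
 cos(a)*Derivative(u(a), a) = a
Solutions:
 u(a) = C1 + Integral(a/cos(a), a)


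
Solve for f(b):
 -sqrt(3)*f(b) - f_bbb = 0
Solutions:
 f(b) = C3*exp(-3^(1/6)*b) + (C1*sin(3^(2/3)*b/2) + C2*cos(3^(2/3)*b/2))*exp(3^(1/6)*b/2)


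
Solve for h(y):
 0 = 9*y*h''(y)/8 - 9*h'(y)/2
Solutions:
 h(y) = C1 + C2*y^5


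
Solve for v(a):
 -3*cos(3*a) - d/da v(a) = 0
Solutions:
 v(a) = C1 - sin(3*a)


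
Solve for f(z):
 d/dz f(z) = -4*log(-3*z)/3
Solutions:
 f(z) = C1 - 4*z*log(-z)/3 + 4*z*(1 - log(3))/3


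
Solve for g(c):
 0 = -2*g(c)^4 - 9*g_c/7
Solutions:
 g(c) = 3^(1/3)*(1/(C1 + 14*c))^(1/3)
 g(c) = (-3^(1/3) - 3^(5/6)*I)*(1/(C1 + 14*c))^(1/3)/2
 g(c) = (-3^(1/3) + 3^(5/6)*I)*(1/(C1 + 14*c))^(1/3)/2


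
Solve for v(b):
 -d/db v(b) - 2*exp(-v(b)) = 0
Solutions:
 v(b) = log(C1 - 2*b)


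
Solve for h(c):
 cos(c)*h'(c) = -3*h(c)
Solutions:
 h(c) = C1*(sin(c) - 1)^(3/2)/(sin(c) + 1)^(3/2)


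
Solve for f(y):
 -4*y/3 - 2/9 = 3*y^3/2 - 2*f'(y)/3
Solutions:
 f(y) = C1 + 9*y^4/16 + y^2 + y/3


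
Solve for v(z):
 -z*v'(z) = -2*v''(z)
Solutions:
 v(z) = C1 + C2*erfi(z/2)


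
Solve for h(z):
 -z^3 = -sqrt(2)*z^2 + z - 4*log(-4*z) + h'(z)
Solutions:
 h(z) = C1 - z^4/4 + sqrt(2)*z^3/3 - z^2/2 + 4*z*log(-z) + 4*z*(-1 + 2*log(2))


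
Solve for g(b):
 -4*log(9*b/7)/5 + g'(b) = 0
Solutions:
 g(b) = C1 + 4*b*log(b)/5 - 4*b*log(7)/5 - 4*b/5 + 8*b*log(3)/5


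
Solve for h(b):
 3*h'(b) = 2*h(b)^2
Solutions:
 h(b) = -3/(C1 + 2*b)


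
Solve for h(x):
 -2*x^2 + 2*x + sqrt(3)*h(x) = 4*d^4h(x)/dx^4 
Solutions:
 h(x) = C1*exp(-sqrt(2)*3^(1/8)*x/2) + C2*exp(sqrt(2)*3^(1/8)*x/2) + C3*sin(sqrt(2)*3^(1/8)*x/2) + C4*cos(sqrt(2)*3^(1/8)*x/2) + 2*sqrt(3)*x^2/3 - 2*sqrt(3)*x/3


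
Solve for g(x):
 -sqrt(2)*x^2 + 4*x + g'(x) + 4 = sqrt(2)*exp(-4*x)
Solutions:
 g(x) = C1 + sqrt(2)*x^3/3 - 2*x^2 - 4*x - sqrt(2)*exp(-4*x)/4


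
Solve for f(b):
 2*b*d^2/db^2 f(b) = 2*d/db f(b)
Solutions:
 f(b) = C1 + C2*b^2


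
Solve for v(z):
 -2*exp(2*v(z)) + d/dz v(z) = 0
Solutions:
 v(z) = log(-sqrt(-1/(C1 + 2*z))) - log(2)/2
 v(z) = log(-1/(C1 + 2*z))/2 - log(2)/2


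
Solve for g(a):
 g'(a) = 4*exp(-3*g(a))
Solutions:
 g(a) = log(C1 + 12*a)/3
 g(a) = log((-3^(1/3) - 3^(5/6)*I)*(C1 + 4*a)^(1/3)/2)
 g(a) = log((-3^(1/3) + 3^(5/6)*I)*(C1 + 4*a)^(1/3)/2)


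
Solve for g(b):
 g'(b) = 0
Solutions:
 g(b) = C1


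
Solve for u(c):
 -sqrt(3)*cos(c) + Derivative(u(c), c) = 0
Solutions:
 u(c) = C1 + sqrt(3)*sin(c)


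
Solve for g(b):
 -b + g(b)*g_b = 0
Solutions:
 g(b) = -sqrt(C1 + b^2)
 g(b) = sqrt(C1 + b^2)


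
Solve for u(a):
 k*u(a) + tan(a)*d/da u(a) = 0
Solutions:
 u(a) = C1*exp(-k*log(sin(a)))


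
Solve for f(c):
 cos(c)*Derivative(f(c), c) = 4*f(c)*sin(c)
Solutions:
 f(c) = C1/cos(c)^4


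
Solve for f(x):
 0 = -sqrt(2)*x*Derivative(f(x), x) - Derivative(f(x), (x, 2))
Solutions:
 f(x) = C1 + C2*erf(2^(3/4)*x/2)


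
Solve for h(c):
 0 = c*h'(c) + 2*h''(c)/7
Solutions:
 h(c) = C1 + C2*erf(sqrt(7)*c/2)


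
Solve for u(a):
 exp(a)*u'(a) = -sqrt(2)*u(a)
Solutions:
 u(a) = C1*exp(sqrt(2)*exp(-a))


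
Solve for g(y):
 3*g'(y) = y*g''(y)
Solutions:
 g(y) = C1 + C2*y^4


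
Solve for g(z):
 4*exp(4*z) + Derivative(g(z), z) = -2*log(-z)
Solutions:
 g(z) = C1 - 2*z*log(-z) + 2*z - exp(4*z)


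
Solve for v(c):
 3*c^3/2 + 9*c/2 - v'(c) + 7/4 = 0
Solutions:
 v(c) = C1 + 3*c^4/8 + 9*c^2/4 + 7*c/4


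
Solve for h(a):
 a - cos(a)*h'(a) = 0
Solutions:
 h(a) = C1 + Integral(a/cos(a), a)


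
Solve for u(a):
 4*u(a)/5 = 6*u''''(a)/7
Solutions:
 u(a) = C1*exp(-14^(1/4)*15^(3/4)*a/15) + C2*exp(14^(1/4)*15^(3/4)*a/15) + C3*sin(14^(1/4)*15^(3/4)*a/15) + C4*cos(14^(1/4)*15^(3/4)*a/15)


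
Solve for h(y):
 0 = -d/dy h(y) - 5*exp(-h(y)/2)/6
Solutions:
 h(y) = 2*log(C1 - 5*y/12)


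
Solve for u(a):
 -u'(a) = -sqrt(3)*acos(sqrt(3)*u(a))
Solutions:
 Integral(1/acos(sqrt(3)*_y), (_y, u(a))) = C1 + sqrt(3)*a


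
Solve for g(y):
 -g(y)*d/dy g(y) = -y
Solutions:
 g(y) = -sqrt(C1 + y^2)
 g(y) = sqrt(C1 + y^2)


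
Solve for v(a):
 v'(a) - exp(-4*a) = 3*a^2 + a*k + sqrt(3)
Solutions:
 v(a) = C1 + a^3 + a^2*k/2 + sqrt(3)*a - exp(-4*a)/4


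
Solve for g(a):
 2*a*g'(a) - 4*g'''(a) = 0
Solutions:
 g(a) = C1 + Integral(C2*airyai(2^(2/3)*a/2) + C3*airybi(2^(2/3)*a/2), a)


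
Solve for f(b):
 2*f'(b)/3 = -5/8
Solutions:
 f(b) = C1 - 15*b/16


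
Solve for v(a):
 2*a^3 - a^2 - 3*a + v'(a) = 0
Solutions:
 v(a) = C1 - a^4/2 + a^3/3 + 3*a^2/2


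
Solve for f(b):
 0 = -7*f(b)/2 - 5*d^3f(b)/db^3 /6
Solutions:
 f(b) = C3*exp(-21^(1/3)*5^(2/3)*b/5) + (C1*sin(3^(5/6)*5^(2/3)*7^(1/3)*b/10) + C2*cos(3^(5/6)*5^(2/3)*7^(1/3)*b/10))*exp(21^(1/3)*5^(2/3)*b/10)


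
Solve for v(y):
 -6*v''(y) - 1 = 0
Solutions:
 v(y) = C1 + C2*y - y^2/12


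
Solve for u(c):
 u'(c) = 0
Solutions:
 u(c) = C1


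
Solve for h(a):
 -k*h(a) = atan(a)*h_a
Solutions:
 h(a) = C1*exp(-k*Integral(1/atan(a), a))


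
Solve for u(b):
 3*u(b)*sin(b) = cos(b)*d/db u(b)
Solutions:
 u(b) = C1/cos(b)^3


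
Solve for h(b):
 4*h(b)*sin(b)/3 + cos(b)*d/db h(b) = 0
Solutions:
 h(b) = C1*cos(b)^(4/3)


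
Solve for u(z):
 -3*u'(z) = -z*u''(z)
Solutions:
 u(z) = C1 + C2*z^4


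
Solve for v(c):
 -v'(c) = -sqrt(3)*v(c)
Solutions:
 v(c) = C1*exp(sqrt(3)*c)


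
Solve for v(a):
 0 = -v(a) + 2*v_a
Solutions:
 v(a) = C1*exp(a/2)


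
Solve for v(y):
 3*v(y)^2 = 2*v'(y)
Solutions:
 v(y) = -2/(C1 + 3*y)


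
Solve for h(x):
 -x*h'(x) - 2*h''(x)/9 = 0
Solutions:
 h(x) = C1 + C2*erf(3*x/2)


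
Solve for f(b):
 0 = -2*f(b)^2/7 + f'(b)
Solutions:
 f(b) = -7/(C1 + 2*b)


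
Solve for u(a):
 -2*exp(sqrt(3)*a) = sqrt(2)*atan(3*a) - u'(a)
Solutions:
 u(a) = C1 + sqrt(2)*(a*atan(3*a) - log(9*a^2 + 1)/6) + 2*sqrt(3)*exp(sqrt(3)*a)/3


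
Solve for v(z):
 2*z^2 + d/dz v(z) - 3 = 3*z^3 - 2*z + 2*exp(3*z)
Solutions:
 v(z) = C1 + 3*z^4/4 - 2*z^3/3 - z^2 + 3*z + 2*exp(3*z)/3


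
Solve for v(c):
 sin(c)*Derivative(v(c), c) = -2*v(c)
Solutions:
 v(c) = C1*(cos(c) + 1)/(cos(c) - 1)


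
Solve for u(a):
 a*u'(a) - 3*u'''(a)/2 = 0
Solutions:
 u(a) = C1 + Integral(C2*airyai(2^(1/3)*3^(2/3)*a/3) + C3*airybi(2^(1/3)*3^(2/3)*a/3), a)


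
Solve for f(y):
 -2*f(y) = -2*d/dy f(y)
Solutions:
 f(y) = C1*exp(y)


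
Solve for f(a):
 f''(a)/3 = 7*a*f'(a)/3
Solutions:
 f(a) = C1 + C2*erfi(sqrt(14)*a/2)
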